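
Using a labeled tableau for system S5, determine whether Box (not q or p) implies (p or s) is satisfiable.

Satisfiable

1. Box (not q or p) implies (p or s), w0
2. p or s, w0
3. s, w0
Accessibility: w0Rw0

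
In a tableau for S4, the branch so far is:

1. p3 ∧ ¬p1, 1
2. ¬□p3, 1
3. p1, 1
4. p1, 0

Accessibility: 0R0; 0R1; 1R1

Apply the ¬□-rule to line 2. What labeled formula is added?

a fresh world 2 with 1R2, and ¬p3 at 2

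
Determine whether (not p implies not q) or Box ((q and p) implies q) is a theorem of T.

Tableau for the negation not ((not p implies not q) or Box ((q and p) implies q)):
1. not ((not p implies not q) or Box ((q and p) implies q)), w0
2. not (not p implies not q), w0
3. not Box ((q and p) implies q), w0
4. not p, w0
5. q, w0
6. not ((q and p) implies q), w1
7. q and p, w1
8. not q, w1
9. q, w1
10. p, w1
Accessibility: w0Rw0, w0Rw1, w1Rw1
Branch closes: q and not q both at w1.
All branches of the negation close; one closing branch shown above.

Valid in T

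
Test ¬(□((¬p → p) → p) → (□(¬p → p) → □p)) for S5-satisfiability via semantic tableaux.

No, unsatisfiable

1. ¬(□((¬p → p) → p) → (□(¬p → p) → □p)), 0
2. □((¬p → p) → p), 0
3. ¬(□(¬p → p) → □p), 0
4. □(¬p → p), 0
5. ¬□p, 0
6. (¬p → p) → p, 0
7. ¬p → p, 0
8. p, 0
9. ¬p, 1
10. (¬p → p) → p, 1
11. ¬p → p, 1
12. ¬(¬p → p), 1
13. p, 1
Accessibility: 0R0, 0R1, 1R0, 1R1
Branch closes: p and ¬p both at 1.
All branches of the tableau close; one closing branch shown above.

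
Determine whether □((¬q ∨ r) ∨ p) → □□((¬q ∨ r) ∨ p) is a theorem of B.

Tableau for the negation ¬(□((¬q ∨ r) ∨ p) → □□((¬q ∨ r) ∨ p)):
1. ¬(□((¬q ∨ r) ∨ p) → □□((¬q ∨ r) ∨ p)), w0
2. □((¬q ∨ r) ∨ p), w0
3. ¬□□((¬q ∨ r) ∨ p), w0
4. (¬q ∨ r) ∨ p, w0
5. p, w0
6. ¬□((¬q ∨ r) ∨ p), w1
7. (¬q ∨ r) ∨ p, w1
8. p, w1
9. ¬((¬q ∨ r) ∨ p), w2
10. ¬(¬q ∨ r), w2
11. ¬p, w2
12. q, w2
13. ¬r, w2
Accessibility: w0Rw0, w0Rw1, w1Rw0, w1Rw1, w1Rw2, w2Rw1, w2Rw2
The negation has an open branch (countermodel exists).

Invalid (countermodel exists)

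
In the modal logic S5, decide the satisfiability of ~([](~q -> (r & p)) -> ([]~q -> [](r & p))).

Unsatisfiable

1. ~([](~q -> (r & p)) -> ([]~q -> [](r & p))), w0
2. [](~q -> (r & p)), w0
3. ~([]~q -> [](r & p)), w0
4. []~q, w0
5. ~[](r & p), w0
6. ~q -> (r & p), w0
7. ~q, w0
8. r & p, w0
9. r, w0
10. p, w0
11. ~(r & p), w1
12. ~q -> (r & p), w1
13. ~q, w1
14. ~p, w1
15. r & p, w1
16. r, w1
17. p, w1
Accessibility: w0Rw0, w0Rw1, w1Rw0, w1Rw1
Branch closes: p and ~p both at w1.
All branches of the tableau close; one closing branch shown above.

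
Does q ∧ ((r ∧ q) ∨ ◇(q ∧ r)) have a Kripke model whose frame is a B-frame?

Satisfiable (open branch found)

1. q ∧ ((r ∧ q) ∨ ◇(q ∧ r)), u
2. q, u   [∧-rule on 1]
3. (r ∧ q) ∨ ◇(q ∧ r), u   [∧-rule on 1]
4. ◇(q ∧ r), u   [∨-rule on 3 (branches; this branch)]
5. q ∧ r, v   [◇-rule on 4: fresh world v, uRv]
6. q, v   [∧-rule on 5]
7. r, v   [∧-rule on 5]
Accessibility: uRu, uRv, vRu, vRv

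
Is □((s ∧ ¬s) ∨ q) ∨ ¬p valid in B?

Tableau for the negation ¬(□((s ∧ ¬s) ∨ q) ∨ ¬p):
1. ¬(□((s ∧ ¬s) ∨ q) ∨ ¬p), u
2. ¬□((s ∧ ¬s) ∨ q), u
3. p, u
4. ¬((s ∧ ¬s) ∨ q), v
5. ¬(s ∧ ¬s), v
6. ¬q, v
7. s, v
Accessibility: uRu, uRv, vRu, vRv
The negation has an open branch (countermodel exists).

Invalid (countermodel exists)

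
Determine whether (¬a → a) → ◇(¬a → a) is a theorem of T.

Yes, valid

Tableau for the negation ¬((¬a → a) → ◇(¬a → a)):
1. ¬((¬a → a) → ◇(¬a → a)), u
2. ¬a → a, u   [¬→-rule on 1]
3. ¬◇(¬a → a), u   [¬→-rule on 1]
4. ¬(¬a → a), u   [¬◇-rule on 3 via uRu]
5. ¬a, u   [¬→-rule on 4]
6. a, u   [→-rule on 2 (branches; this branch)]
Accessibility: uRu
Branch closes: a and ¬a both at u.
Every branch of the negation's tableau closes; the branch above is one of them.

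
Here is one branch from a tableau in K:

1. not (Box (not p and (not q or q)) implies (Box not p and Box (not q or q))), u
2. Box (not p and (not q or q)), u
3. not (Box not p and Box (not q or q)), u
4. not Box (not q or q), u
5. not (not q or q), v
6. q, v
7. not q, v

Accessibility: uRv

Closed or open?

Both q and not q appear at v.

Closed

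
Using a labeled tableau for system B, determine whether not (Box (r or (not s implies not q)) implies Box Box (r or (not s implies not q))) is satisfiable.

1. not (Box (r or (not s implies not q)) implies Box Box (r or (not s implies not q))), w0
2. Box (r or (not s implies not q)), w0
3. not Box Box (r or (not s implies not q)), w0
4. r or (not s implies not q), w0
5. not s implies not q, w0
6. not q, w0
7. not Box (r or (not s implies not q)), w1
8. r or (not s implies not q), w1
9. not s implies not q, w1
10. not q, w1
11. not (r or (not s implies not q)), w2
12. not r, w2
13. not (not s implies not q), w2
14. not s, w2
15. q, w2
Accessibility: w0Rw0, w0Rw1, w1Rw0, w1Rw1, w1Rw2, w2Rw1, w2Rw2

Satisfiable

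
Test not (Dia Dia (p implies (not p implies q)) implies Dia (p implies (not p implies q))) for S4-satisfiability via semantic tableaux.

1. not (Dia Dia (p implies (not p implies q)) implies Dia (p implies (not p implies q))), u
2. Dia Dia (p implies (not p implies q)), u
3. not Dia (p implies (not p implies q)), u
4. not (p implies (not p implies q)), u
5. p, u
6. not (not p implies q), u
7. not p, u
8. not q, u
Accessibility: uRu
Branch closes: p and not p both at u.
Every branch closes; the branch above is one of them.

Unsatisfiable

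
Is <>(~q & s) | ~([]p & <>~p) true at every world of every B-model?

Tableau for the negation ~(<>(~q & s) | ~([]p & <>~p)):
1. ~(<>(~q & s) | ~([]p & <>~p)), 0
2. ~<>(~q & s), 0
3. []p & <>~p, 0
4. []p, 0
5. <>~p, 0
6. ~(~q & s), 0
7. p, 0
8. ~s, 0
9. ~p, 1
10. ~(~q & s), 1
11. p, 1
Accessibility: 0R0, 0R1, 1R0, 1R1
Branch closes: p and ~p both at 1.
All branches of the negation close; one closing branch shown above.

Yes, valid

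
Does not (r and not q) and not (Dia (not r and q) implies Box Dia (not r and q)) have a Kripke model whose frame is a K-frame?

1. not (r and not q) and not (Dia (not r and q) implies Box Dia (not r and q)), 0
2. not (r and not q), 0
3. not (Dia (not r and q) implies Box Dia (not r and q)), 0
4. Dia (not r and q), 0
5. not Box Dia (not r and q), 0
6. q, 0
7. not r and q, 1
8. not r, 1
9. q, 1
10. not Dia (not r and q), 2
Accessibility: 0R1, 0R2

Satisfiable (open branch found)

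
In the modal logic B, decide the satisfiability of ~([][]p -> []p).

1. ~([][]p -> []p), w0
2. [][]p, w0
3. ~[]p, w0
4. []p, w0
5. p, w0
6. ~p, w1
7. []p, w1
8. p, w1
Accessibility: w0Rw0, w0Rw1, w1Rw0, w1Rw1
Branch closes: p and ~p both at w1.
(One branch shown.) All branches close.

Unsatisfiable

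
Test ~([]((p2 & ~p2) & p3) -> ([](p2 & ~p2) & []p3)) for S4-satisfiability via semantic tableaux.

No, unsatisfiable

1. ~([]((p2 & ~p2) & p3) -> ([](p2 & ~p2) & []p3)), u
2. []((p2 & ~p2) & p3), u
3. ~([](p2 & ~p2) & []p3), u
4. (p2 & ~p2) & p3, u
5. p2 & ~p2, u
6. p3, u
7. p2, u
8. ~p2, u
Accessibility: uRu
Branch closes: p2 and ~p2 both at u.
Every branch closes; the branch above is one of them.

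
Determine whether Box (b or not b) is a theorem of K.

Tableau for the negation not Box (b or not b):
1. not Box (b or not b), w0
2. not (b or not b), w1
3. not b, w1
4. b, w1
Accessibility: w0Rw1
Branch closes: b and not b both at w1.
Every branch of the negation's tableau closes; the branch above is one of them.

Valid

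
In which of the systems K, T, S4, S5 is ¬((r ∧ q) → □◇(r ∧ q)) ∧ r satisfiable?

K, T, S4

S4-tableau for the formula:
1. ¬((r ∧ q) → □◇(r ∧ q)) ∧ r, 0
2. ¬((r ∧ q) → □◇(r ∧ q)), 0
3. r, 0
4. r ∧ q, 0
5. ¬□◇(r ∧ q), 0
6. q, 0
7. ¬◇(r ∧ q), 1
8. ¬(r ∧ q), 1
9. ¬q, 1
Accessibility: 0R0, 0R1, 1R1
Complete open branch: satisfiable in S4, hence also in K, T (this S4-model is also a K-model and a T-model).
S5-tableau for the formula:
1. ¬((r ∧ q) → □◇(r ∧ q)) ∧ r, 0
2. ¬((r ∧ q) → □◇(r ∧ q)), 0
3. r, 0
4. r ∧ q, 0
5. ¬□◇(r ∧ q), 0
6. q, 0
7. ¬◇(r ∧ q), 1
8. ¬(r ∧ q), 0
9. ¬(r ∧ q), 1
10. ¬q, 0
Accessibility: 0R0, 0R1, 1R0, 1R1
Branch closes: q and ¬q both at 0.
Every branch closes (one shown): unsatisfiable in S5.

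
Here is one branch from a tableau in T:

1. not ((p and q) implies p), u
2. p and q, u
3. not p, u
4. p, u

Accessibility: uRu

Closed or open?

Closed

Both p and not p appear at u.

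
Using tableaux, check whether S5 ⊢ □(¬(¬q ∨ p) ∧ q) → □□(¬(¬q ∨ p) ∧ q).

Valid in S5

Tableau for the negation ¬(□(¬(¬q ∨ p) ∧ q) → □□(¬(¬q ∨ p) ∧ q)):
1. ¬(□(¬(¬q ∨ p) ∧ q) → □□(¬(¬q ∨ p) ∧ q)), 0
2. □(¬(¬q ∨ p) ∧ q), 0
3. ¬□□(¬(¬q ∨ p) ∧ q), 0
4. ¬(¬q ∨ p) ∧ q, 0
5. ¬(¬q ∨ p), 0
6. q, 0
7. ¬p, 0
8. ¬□(¬(¬q ∨ p) ∧ q), 1
9. ¬(¬q ∨ p) ∧ q, 1
10. ¬(¬q ∨ p), 1
11. q, 1
12. ¬p, 1
13. ¬(¬(¬q ∨ p) ∧ q), 2
14. ¬(¬q ∨ p) ∧ q, 2
15. ¬(¬q ∨ p), 2
16. q, 2
17. ¬p, 2
18. ¬q ∨ p, 2
19. p, 2
Accessibility: 0R0, 0R1, 0R2, 1R0, 1R1, 1R2, 2R0, 2R1, 2R2
Branch closes: p and ¬p both at 2.
All branches of the negation close; one closing branch shown above.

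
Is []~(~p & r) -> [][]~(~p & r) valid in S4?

Yes, valid

Tableau for the negation ~([]~(~p & r) -> [][]~(~p & r)):
1. ~([]~(~p & r) -> [][]~(~p & r)), 0
2. []~(~p & r), 0
3. ~[][]~(~p & r), 0
4. ~(~p & r), 0
5. ~r, 0
6. ~[]~(~p & r), 1
7. ~(~p & r), 1
8. ~r, 1
9. ~p & r, 2
10. ~p, 2
11. r, 2
12. ~(~p & r), 2
13. ~r, 2
Accessibility: 0R0, 0R1, 0R2, 1R1, 1R2, 2R2
Branch closes: r and ~r both at 2.
All branches of the negation close; one closing branch shown above.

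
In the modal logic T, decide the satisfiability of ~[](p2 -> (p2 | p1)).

Unsatisfiable

1. ~[](p2 -> (p2 | p1)), u
2. ~(p2 -> (p2 | p1)), v
3. p2, v
4. ~(p2 | p1), v
5. ~p2, v
6. ~p1, v
Accessibility: uRu, uRv, vRv
Branch closes: p2 and ~p2 both at v.
Every branch closes; the branch above is one of them.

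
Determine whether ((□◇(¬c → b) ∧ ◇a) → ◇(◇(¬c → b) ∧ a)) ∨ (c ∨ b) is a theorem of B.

Tableau for the negation ¬(((□◇(¬c → b) ∧ ◇a) → ◇(◇(¬c → b) ∧ a)) ∨ (c ∨ b)):
1. ¬(((□◇(¬c → b) ∧ ◇a) → ◇(◇(¬c → b) ∧ a)) ∨ (c ∨ b)), u
2. ¬((□◇(¬c → b) ∧ ◇a) → ◇(◇(¬c → b) ∧ a)), u
3. ¬(c ∨ b), u
4. □◇(¬c → b) ∧ ◇a, u
5. ¬◇(◇(¬c → b) ∧ a), u
6. ¬c, u
7. ¬b, u
8. □◇(¬c → b), u
9. ◇a, u
10. ¬(◇(¬c → b) ∧ a), u
11. ◇(¬c → b), u
12. ¬a, u
13. a, v
14. ¬(◇(¬c → b) ∧ a), v
15. ◇(¬c → b), v
16. ¬◇(¬c → b), v
17. ¬(¬c → b), u
18. ¬(¬c → b), v
19. ¬c, v
20. ¬b, v
21. ¬c → b, w
22. ¬(◇(¬c → b) ∧ a), w
23. ◇(¬c → b), w
24. b, w
25. ¬a, w
26. ¬c → b, x
27. ¬(¬c → b), x
28. ¬c, x
29. ¬b, x
30. b, x
Accessibility: uRu, uRv, uRw, vRu, vRv, vRx, wRu, wRw, xRv, xRx
Branch closes: b and ¬b both at x.
All branches of the negation close; one closing branch shown above.

Valid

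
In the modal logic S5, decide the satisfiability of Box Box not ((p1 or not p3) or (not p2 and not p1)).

1. Box Box not ((p1 or not p3) or (not p2 and not p1)), u
2. Box not ((p1 or not p3) or (not p2 and not p1)), u   [Box-rule on 1 via uRu]
3. not ((p1 or not p3) or (not p2 and not p1)), u   [Box-rule on 2 via uRu]
4. not (p1 or not p3), u   [neg-or-rule on 3]
5. not (not p2 and not p1), u   [neg-or-rule on 3]
6. not p1, u   [neg-or-rule on 4]
7. p3, u   [neg-or-rule on 4]
8. p2, u   [neg-and-rule on 5 (branches; this branch)]
Accessibility: uRu

Satisfiable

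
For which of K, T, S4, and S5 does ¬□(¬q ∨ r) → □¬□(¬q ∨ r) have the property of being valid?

S5

S4-tableau for the negation ¬(¬□(¬q ∨ r) → □¬□(¬q ∨ r)):
1. ¬(¬□(¬q ∨ r) → □¬□(¬q ∨ r)), w0
2. ¬□(¬q ∨ r), w0
3. ¬□¬□(¬q ∨ r), w0
4. ¬(¬q ∨ r), w1
5. q, w1
6. ¬r, w1
7. □(¬q ∨ r), w2
8. ¬q ∨ r, w2
9. r, w2
Accessibility: w0Rw0, w0Rw1, w0Rw2, w1Rw1, w2Rw2
Complete open branch: countermodel on an S4-frame, so not valid in S4, nor in K, T (the same frame is also a K-frame and a T-frame).
S5-tableau for the negation ¬(¬□(¬q ∨ r) → □¬□(¬q ∨ r)):
1. ¬(¬□(¬q ∨ r) → □¬□(¬q ∨ r)), w0
2. ¬□(¬q ∨ r), w0
3. ¬□¬□(¬q ∨ r), w0
4. ¬(¬q ∨ r), w1
5. q, w1
6. ¬r, w1
7. □(¬q ∨ r), w2
8. ¬q ∨ r, w0
9. ¬q ∨ r, w1
10. ¬q ∨ r, w2
11. r, w0
12. r, w1
Accessibility: w0Rw0, w0Rw1, w0Rw2, w1Rw0, w1Rw1, w1Rw2, w2Rw0, w2Rw1, w2Rw2
Branch closes: r and ¬r both at w1.
Every branch closes (one shown): valid in S5.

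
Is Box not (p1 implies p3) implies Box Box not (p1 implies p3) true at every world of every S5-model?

Tableau for the negation not (Box not (p1 implies p3) implies Box Box not (p1 implies p3)):
1. not (Box not (p1 implies p3) implies Box Box not (p1 implies p3)), 0
2. Box not (p1 implies p3), 0
3. not Box Box not (p1 implies p3), 0
4. not (p1 implies p3), 0
5. p1, 0
6. not p3, 0
7. not Box not (p1 implies p3), 1
8. not (p1 implies p3), 1
9. p1, 1
10. not p3, 1
11. p1 implies p3, 2
12. not (p1 implies p3), 2
13. p1, 2
14. not p3, 2
15. p3, 2
Accessibility: 0R0, 0R1, 0R2, 1R0, 1R1, 1R2, 2R0, 2R1, 2R2
Branch closes: p3 and not p3 both at 2.
Every branch of the negation's tableau closes; the branch above is one of them.

Yes, valid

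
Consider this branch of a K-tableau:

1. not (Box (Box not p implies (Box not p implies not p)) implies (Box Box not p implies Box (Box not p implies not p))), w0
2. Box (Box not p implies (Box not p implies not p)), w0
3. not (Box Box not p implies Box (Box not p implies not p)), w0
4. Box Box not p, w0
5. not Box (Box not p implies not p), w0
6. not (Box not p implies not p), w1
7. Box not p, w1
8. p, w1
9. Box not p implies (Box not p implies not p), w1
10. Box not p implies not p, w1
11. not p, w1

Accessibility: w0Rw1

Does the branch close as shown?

Both p and not p appear at w1.

Yes, closed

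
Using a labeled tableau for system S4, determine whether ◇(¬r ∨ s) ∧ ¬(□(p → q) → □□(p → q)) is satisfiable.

1. ◇(¬r ∨ s) ∧ ¬(□(p → q) → □□(p → q)), u
2. ◇(¬r ∨ s), u   [∧-rule on 1]
3. ¬(□(p → q) → □□(p → q)), u   [∧-rule on 1]
4. □(p → q), u   [¬→-rule on 3]
5. ¬□□(p → q), u   [¬→-rule on 3]
6. p → q, u   [□-rule on 4 via uRu]
7. q, u   [→-rule on 6 (branches; this branch)]
8. ¬r ∨ s, v   [◇-rule on 2: fresh world v, uRv]
9. p → q, v   [□-rule on 4 via uRv]
10. s, v   [∨-rule on 8 (branches; this branch)]
11. q, v   [→-rule on 9 (branches; this branch)]
12. ¬□(p → q), w   [¬□-rule on 5: fresh world w, uRw]
13. p → q, w   [□-rule on 4 via uRw]
14. q, w   [→-rule on 13 (branches; this branch)]
15. ¬(p → q), x   [¬□-rule on 12: fresh world x, wRx]
16. p, x   [¬→-rule on 15]
17. ¬q, x   [¬→-rule on 15]
18. p → q, x   [□-rule on 4 via uRx]
19. q, x   [→-rule on 18 (branches; this branch)]
Accessibility: uRu, uRv, uRw, uRx, vRv, wRw, wRx, xRx
Branch closes: q and ¬q both at x.
All branches of the tableau close; one closing branch shown above.

Unsatisfiable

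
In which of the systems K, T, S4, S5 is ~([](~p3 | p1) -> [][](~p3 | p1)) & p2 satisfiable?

S4-tableau for the formula:
1. ~([](~p3 | p1) -> [][](~p3 | p1)) & p2, 0
2. ~([](~p3 | p1) -> [][](~p3 | p1)), 0   [&-rule on 1]
3. p2, 0   [&-rule on 1]
4. [](~p3 | p1), 0   [~->-rule on 2]
5. ~[][](~p3 | p1), 0   [~->-rule on 2]
6. ~p3 | p1, 0   [[]-rule on 4 via 0R0]
7. p1, 0   [|-rule on 6 (branches; this branch)]
8. ~[](~p3 | p1), 1   [~[]-rule on 5: fresh world 1, 0R1]
9. ~p3 | p1, 1   [[]-rule on 4 via 0R1]
10. p1, 1   [|-rule on 9 (branches; this branch)]
11. ~(~p3 | p1), 2   [~[]-rule on 8: fresh world 2, 1R2]
12. p3, 2   [~|-rule on 11]
13. ~p1, 2   [~|-rule on 11]
14. ~p3 | p1, 2   [[]-rule on 4 via 0R2]
15. p1, 2   [|-rule on 14 (branches; this branch)]
Accessibility: 0R0, 0R1, 0R2, 1R1, 1R2, 2R2
Branch closes: p1 and ~p1 both at 2.
Every branch closes (one shown): unsatisfiable in S4, hence also in S5 (every S5-frame is an S4-frame).
T-tableau for the formula:
1. ~([](~p3 | p1) -> [][](~p3 | p1)) & p2, 0
2. ~([](~p3 | p1) -> [][](~p3 | p1)), 0   [&-rule on 1]
3. p2, 0   [&-rule on 1]
4. [](~p3 | p1), 0   [~->-rule on 2]
5. ~[][](~p3 | p1), 0   [~->-rule on 2]
6. ~p3 | p1, 0   [[]-rule on 4 via 0R0]
7. p1, 0   [|-rule on 6 (branches; this branch)]
8. ~[](~p3 | p1), 1   [~[]-rule on 5: fresh world 1, 0R1]
9. ~p3 | p1, 1   [[]-rule on 4 via 0R1]
10. p1, 1   [|-rule on 9 (branches; this branch)]
11. ~(~p3 | p1), 2   [~[]-rule on 8: fresh world 2, 1R2]
12. p3, 2   [~|-rule on 11]
13. ~p1, 2   [~|-rule on 11]
Accessibility: 0R0, 0R1, 1R1, 1R2, 2R2
Complete open branch: satisfiable in T, hence also in K (this T-model is also a K-model).

K, T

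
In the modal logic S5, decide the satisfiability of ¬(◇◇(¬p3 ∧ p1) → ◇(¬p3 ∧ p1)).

1. ¬(◇◇(¬p3 ∧ p1) → ◇(¬p3 ∧ p1)), 0
2. ◇◇(¬p3 ∧ p1), 0
3. ¬◇(¬p3 ∧ p1), 0
4. ¬(¬p3 ∧ p1), 0
5. ¬p1, 0
6. ◇(¬p3 ∧ p1), 1
7. ¬(¬p3 ∧ p1), 1
8. ¬p1, 1
9. ¬p3 ∧ p1, 2
10. ¬p3, 2
11. p1, 2
12. ¬(¬p3 ∧ p1), 2
13. ¬p1, 2
Accessibility: 0R0, 0R1, 0R2, 1R0, 1R1, 1R2, 2R0, 2R1, 2R2
Branch closes: p1 and ¬p1 both at 2.
(One branch shown.) All branches close.

No, unsatisfiable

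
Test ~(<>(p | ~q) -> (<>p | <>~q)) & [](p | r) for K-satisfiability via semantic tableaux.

No, unsatisfiable

1. ~(<>(p | ~q) -> (<>p | <>~q)) & [](p | r), 0
2. ~(<>(p | ~q) -> (<>p | <>~q)), 0
3. [](p | r), 0
4. <>(p | ~q), 0
5. ~(<>p | <>~q), 0
6. ~<>p, 0
7. ~<>~q, 0
8. p | ~q, 1
9. p | r, 1
10. ~p, 1
11. q, 1
12. ~q, 1
Accessibility: 0R1
Branch closes: q and ~q both at 1.
(One branch shown.) All branches close.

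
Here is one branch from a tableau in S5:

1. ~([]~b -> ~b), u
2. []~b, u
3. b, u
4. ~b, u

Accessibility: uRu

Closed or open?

Closed

Both b and ~b appear at u.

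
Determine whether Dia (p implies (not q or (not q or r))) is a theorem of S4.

Tableau for the negation not Dia (p implies (not q or (not q or r))):
1. not Dia (p implies (not q or (not q or r))), 0
2. not (p implies (not q or (not q or r))), 0
3. p, 0
4. not (not q or (not q or r)), 0
5. q, 0
6. not (not q or r), 0
7. not r, 0
Accessibility: 0R0
The negation has an open branch (countermodel exists).

Invalid (countermodel exists)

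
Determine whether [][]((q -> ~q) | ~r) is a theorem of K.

Invalid (countermodel exists)

Tableau for the negation ~[][]((q -> ~q) | ~r):
1. ~[][]((q -> ~q) | ~r), w0
2. ~[]((q -> ~q) | ~r), w1
3. ~((q -> ~q) | ~r), w2
4. ~(q -> ~q), w2
5. r, w2
6. q, w2
Accessibility: w0Rw1, w1Rw2
The negation has an open branch (countermodel exists).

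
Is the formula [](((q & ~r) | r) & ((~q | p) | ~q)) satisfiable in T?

1. [](((q & ~r) | r) & ((~q | p) | ~q)), 0
2. ((q & ~r) | r) & ((~q | p) | ~q), 0
3. (q & ~r) | r, 0
4. (~q | p) | ~q, 0
5. r, 0
6. ~q, 0
Accessibility: 0R0

Yes, satisfiable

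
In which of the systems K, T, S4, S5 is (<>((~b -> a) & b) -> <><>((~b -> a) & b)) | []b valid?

T-tableau for the negation ~((<>((~b -> a) & b) -> <><>((~b -> a) & b)) | []b):
1. ~((<>((~b -> a) & b) -> <><>((~b -> a) & b)) | []b), u
2. ~(<>((~b -> a) & b) -> <><>((~b -> a) & b)), u   [~|-rule on 1]
3. ~[]b, u   [~|-rule on 1]
4. <>((~b -> a) & b), u   [~->-rule on 2]
5. ~<><>((~b -> a) & b), u   [~->-rule on 2]
6. ~<>((~b -> a) & b), u   [~<>-rule on 5 via uRu]
7. ~((~b -> a) & b), u   [~<>-rule on 6 via uRu]
8. ~(~b -> a), u   [~&-rule on 7 (branches; this branch)]
9. ~b, u   [~->-rule on 8]
10. ~a, u   [~->-rule on 8]
11. ~b, v   [~[]-rule on 3: fresh world v, uRv]
12. ~<>((~b -> a) & b), v   [~<>-rule on 5 via uRv]
13. ~((~b -> a) & b), v   [~<>-rule on 6 via uRv]
14. ~(~b -> a), v   [~&-rule on 13 (branches; this branch)]
15. ~a, v   [~->-rule on 14]
16. (~b -> a) & b, w   [<>-rule on 4: fresh world w, uRw]
17. ~b -> a, w   [&-rule on 16]
18. b, w   [&-rule on 16]
19. ~<>((~b -> a) & b), w   [~<>-rule on 5 via uRw]
20. ~((~b -> a) & b), w   [~<>-rule on 6 via uRw]
21. a, w   [->-rule on 17 (branches; this branch)]
22. ~(~b -> a), w   [~&-rule on 20 (branches; this branch)]
23. ~b, w   [~->-rule on 22]
24. ~a, w   [~->-rule on 22]
Accessibility: uRu, uRv, uRw, vRv, wRw
Branch closes: b and ~b both at w.
Every branch closes (one shown): valid in T, hence also in S4, S5 (every theorem of T is a theorem of S4 and S5).
K-tableau for the negation ~((<>((~b -> a) & b) -> <><>((~b -> a) & b)) | []b):
1. ~((<>((~b -> a) & b) -> <><>((~b -> a) & b)) | []b), u
2. ~(<>((~b -> a) & b) -> <><>((~b -> a) & b)), u   [~|-rule on 1]
3. ~[]b, u   [~|-rule on 1]
4. <>((~b -> a) & b), u   [~->-rule on 2]
5. ~<><>((~b -> a) & b), u   [~->-rule on 2]
6. ~b, v   [~[]-rule on 3: fresh world v, uRv]
7. ~<>((~b -> a) & b), v   [~<>-rule on 5 via uRv]
8. (~b -> a) & b, w   [<>-rule on 4: fresh world w, uRw]
9. ~b -> a, w   [&-rule on 8]
10. b, w   [&-rule on 8]
11. ~<>((~b -> a) & b), w   [~<>-rule on 5 via uRw]
12. a, w   [->-rule on 9 (branches; this branch)]
Accessibility: uRv, uRw
Complete open branch: countermodel on a K-frame, so not valid in K.

T, S4, S5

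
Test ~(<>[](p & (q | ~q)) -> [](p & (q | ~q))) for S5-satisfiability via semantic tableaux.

Unsatisfiable

1. ~(<>[](p & (q | ~q)) -> [](p & (q | ~q))), w0
2. <>[](p & (q | ~q)), w0
3. ~[](p & (q | ~q)), w0
4. [](p & (q | ~q)), w1
5. p & (q | ~q), w0
6. p, w0
7. q | ~q, w0
8. p & (q | ~q), w1
9. p, w1
10. q | ~q, w1
11. ~q, w0
12. ~q, w1
13. ~(p & (q | ~q)), w2
14. p & (q | ~q), w2
15. p, w2
16. q | ~q, w2
17. ~(q | ~q), w2
18. ~q, w2
19. q, w2
Accessibility: w0Rw0, w0Rw1, w0Rw2, w1Rw0, w1Rw1, w1Rw2, w2Rw0, w2Rw1, w2Rw2
Branch closes: q and ~q both at w2.
Every branch closes; the branch above is one of them.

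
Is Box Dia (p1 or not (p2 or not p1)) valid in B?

Not valid

Tableau for the negation not Box Dia (p1 or not (p2 or not p1)):
1. not Box Dia (p1 or not (p2 or not p1)), w0
2. not Dia (p1 or not (p2 or not p1)), w1
3. not (p1 or not (p2 or not p1)), w0
4. not p1, w0
5. p2 or not p1, w0
6. not (p1 or not (p2 or not p1)), w1
7. not p1, w1
8. p2 or not p1, w1
Accessibility: w0Rw0, w0Rw1, w1Rw0, w1Rw1
The negation has an open branch (countermodel exists).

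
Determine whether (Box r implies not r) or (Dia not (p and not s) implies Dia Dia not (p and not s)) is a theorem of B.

Tableau for the negation not ((Box r implies not r) or (Dia not (p and not s) implies Dia Dia not (p and not s))):
1. not ((Box r implies not r) or (Dia not (p and not s) implies Dia Dia not (p and not s))), 0
2. not (Box r implies not r), 0
3. not (Dia not (p and not s) implies Dia Dia not (p and not s)), 0
4. Box r, 0
5. r, 0
6. Dia not (p and not s), 0
7. not Dia Dia not (p and not s), 0
8. not Dia not (p and not s), 0
9. p and not s, 0
10. p, 0
11. not s, 0
12. not (p and not s), 1
13. r, 1
14. not Dia not (p and not s), 1
15. p and not s, 1
16. p, 1
17. not s, 1
18. s, 1
Accessibility: 0R0, 0R1, 1R0, 1R1
Branch closes: s and not s both at 1.
Every branch of the negation's tableau closes; the branch above is one of them.

Yes, valid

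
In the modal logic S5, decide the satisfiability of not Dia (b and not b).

1. not Dia (b and not b), w0
2. not (b and not b), w0
3. b, w0
Accessibility: w0Rw0

Satisfiable (open branch found)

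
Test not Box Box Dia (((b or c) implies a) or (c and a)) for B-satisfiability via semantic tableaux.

1. not Box Box Dia (((b or c) implies a) or (c and a)), u
2. not Box Dia (((b or c) implies a) or (c and a)), v
3. not Dia (((b or c) implies a) or (c and a)), w
4. not (((b or c) implies a) or (c and a)), v
5. not ((b or c) implies a), v
6. not (c and a), v
7. b or c, v
8. not a, v
9. not (((b or c) implies a) or (c and a)), w
10. not ((b or c) implies a), w
11. not (c and a), w
12. b or c, w
13. not a, w
14. c, v
15. c, w
Accessibility: uRu, uRv, vRu, vRv, vRw, wRv, wRw

Satisfiable (open branch found)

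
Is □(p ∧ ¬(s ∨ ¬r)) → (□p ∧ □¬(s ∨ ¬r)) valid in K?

Tableau for the negation ¬(□(p ∧ ¬(s ∨ ¬r)) → (□p ∧ □¬(s ∨ ¬r))):
1. ¬(□(p ∧ ¬(s ∨ ¬r)) → (□p ∧ □¬(s ∨ ¬r))), w0
2. □(p ∧ ¬(s ∨ ¬r)), w0   [¬→-rule on 1]
3. ¬(□p ∧ □¬(s ∨ ¬r)), w0   [¬→-rule on 1]
4. ¬□¬(s ∨ ¬r), w0   [¬∧-rule on 3 (branches; this branch)]
5. s ∨ ¬r, w1   [¬□-rule on 4: fresh world w1, w0Rw1]
6. p ∧ ¬(s ∨ ¬r), w1   [□-rule on 2 via w0Rw1]
7. p, w1   [∧-rule on 6]
8. ¬(s ∨ ¬r), w1   [∧-rule on 6]
9. ¬s, w1   [¬∨-rule on 8]
10. r, w1   [¬∨-rule on 8]
11. ¬r, w1   [∨-rule on 5 (branches; this branch)]
Accessibility: w0Rw1
Branch closes: r and ¬r both at w1.
Every branch of the negation's tableau closes; the branch above is one of them.

Valid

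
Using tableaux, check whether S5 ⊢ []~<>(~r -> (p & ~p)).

Tableau for the negation ~[]~<>(~r -> (p & ~p)):
1. ~[]~<>(~r -> (p & ~p)), u
2. <>(~r -> (p & ~p)), v
3. ~r -> (p & ~p), w
4. r, w
Accessibility: uRu, uRv, uRw, vRu, vRv, vRw, wRu, wRv, wRw
The negation has an open branch (countermodel exists).

Not valid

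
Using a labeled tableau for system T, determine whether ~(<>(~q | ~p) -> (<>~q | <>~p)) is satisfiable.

1. ~(<>(~q | ~p) -> (<>~q | <>~p)), w0
2. <>(~q | ~p), w0
3. ~(<>~q | <>~p), w0
4. ~<>~q, w0
5. ~<>~p, w0
6. q, w0
7. p, w0
8. ~q | ~p, w1
9. q, w1
10. p, w1
11. ~p, w1
Accessibility: w0Rw0, w0Rw1, w1Rw1
Branch closes: p and ~p both at w1.
(One branch shown.) All branches close.

No, unsatisfiable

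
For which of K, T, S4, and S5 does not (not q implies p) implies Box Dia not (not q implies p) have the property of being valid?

S5-tableau for the negation not (not (not q implies p) implies Box Dia not (not q implies p)):
1. not (not (not q implies p) implies Box Dia not (not q implies p)), 0
2. not (not q implies p), 0   [neg-implies-rule on 1]
3. not Box Dia not (not q implies p), 0   [neg-implies-rule on 1]
4. not q, 0   [neg-implies-rule on 2]
5. not p, 0   [neg-implies-rule on 2]
6. not Dia not (not q implies p), 1   [neg-Box-rule on 3: fresh world 1, 0R1]
7. not q implies p, 0   [neg-Dia-rule on 6 via 1R0]
8. not q implies p, 1   [neg-Dia-rule on 6 via 1R1]
9. p, 0   [implies-rule on 7 (branches; this branch)]
Accessibility: 0R0, 0R1, 1R0, 1R1
Branch closes: p and not p both at 0.
Every branch closes (one shown): valid in S5.
S4-tableau for the negation not (not (not q implies p) implies Box Dia not (not q implies p)):
1. not (not (not q implies p) implies Box Dia not (not q implies p)), 0
2. not (not q implies p), 0   [neg-implies-rule on 1]
3. not Box Dia not (not q implies p), 0   [neg-implies-rule on 1]
4. not q, 0   [neg-implies-rule on 2]
5. not p, 0   [neg-implies-rule on 2]
6. not Dia not (not q implies p), 1   [neg-Box-rule on 3: fresh world 1, 0R1]
7. not q implies p, 1   [neg-Dia-rule on 6 via 1R1]
8. p, 1   [implies-rule on 7 (branches; this branch)]
Accessibility: 0R0, 0R1, 1R1
Complete open branch: countermodel on an S4-frame, so not valid in S4, nor in K, T (the same frame is also a K-frame and a T-frame).

S5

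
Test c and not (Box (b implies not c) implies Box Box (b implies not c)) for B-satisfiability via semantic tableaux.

Satisfiable (open branch found)

1. c and not (Box (b implies not c) implies Box Box (b implies not c)), w0
2. c, w0
3. not (Box (b implies not c) implies Box Box (b implies not c)), w0
4. Box (b implies not c), w0
5. not Box Box (b implies not c), w0
6. b implies not c, w0
7. not b, w0
8. not Box (b implies not c), w1
9. b implies not c, w1
10. not c, w1
11. not (b implies not c), w2
12. b, w2
13. c, w2
Accessibility: w0Rw0, w0Rw1, w1Rw0, w1Rw1, w1Rw2, w2Rw1, w2Rw2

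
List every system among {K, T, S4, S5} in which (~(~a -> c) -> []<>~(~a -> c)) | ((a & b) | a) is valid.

S5-tableau for the negation ~((~(~a -> c) -> []<>~(~a -> c)) | ((a & b) | a)):
1. ~((~(~a -> c) -> []<>~(~a -> c)) | ((a & b) | a)), 0
2. ~(~(~a -> c) -> []<>~(~a -> c)), 0
3. ~((a & b) | a), 0
4. ~(~a -> c), 0
5. ~[]<>~(~a -> c), 0
6. ~(a & b), 0
7. ~a, 0
8. ~c, 0
9. ~b, 0
10. ~<>~(~a -> c), 1
11. ~a -> c, 0
12. ~a -> c, 1
13. c, 0
Accessibility: 0R0, 0R1, 1R0, 1R1
Branch closes: c and ~c both at 0.
Every branch closes (one shown): valid in S5.
S4-tableau for the negation ~((~(~a -> c) -> []<>~(~a -> c)) | ((a & b) | a)):
1. ~((~(~a -> c) -> []<>~(~a -> c)) | ((a & b) | a)), 0
2. ~(~(~a -> c) -> []<>~(~a -> c)), 0
3. ~((a & b) | a), 0
4. ~(~a -> c), 0
5. ~[]<>~(~a -> c), 0
6. ~(a & b), 0
7. ~a, 0
8. ~c, 0
9. ~b, 0
10. ~<>~(~a -> c), 1
11. ~a -> c, 1
12. c, 1
Accessibility: 0R0, 0R1, 1R1
Complete open branch: countermodel on an S4-frame, so not valid in S4, nor in K, T (the same frame is also a K-frame and a T-frame).

S5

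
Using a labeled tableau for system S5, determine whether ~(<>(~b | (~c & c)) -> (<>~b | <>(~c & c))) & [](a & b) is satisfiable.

No, unsatisfiable

1. ~(<>(~b | (~c & c)) -> (<>~b | <>(~c & c))) & [](a & b), w0
2. ~(<>(~b | (~c & c)) -> (<>~b | <>(~c & c))), w0
3. [](a & b), w0
4. <>(~b | (~c & c)), w0
5. ~(<>~b | <>(~c & c)), w0
6. ~<>~b, w0
7. ~<>(~c & c), w0
8. a & b, w0
9. a, w0
10. b, w0
11. ~(~c & c), w0
12. ~c, w0
13. ~b | (~c & c), w1
14. a & b, w1
15. a, w1
16. b, w1
17. ~(~c & c), w1
18. ~c & c, w1
19. ~c, w1
20. c, w1
Accessibility: w0Rw0, w0Rw1, w1Rw0, w1Rw1
Branch closes: c and ~c both at w1.
All branches of the tableau close; one closing branch shown above.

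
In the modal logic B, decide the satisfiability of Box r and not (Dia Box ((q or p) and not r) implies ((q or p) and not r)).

No, unsatisfiable

1. Box r and not (Dia Box ((q or p) and not r) implies ((q or p) and not r)), 0
2. Box r, 0   [and-rule on 1]
3. not (Dia Box ((q or p) and not r) implies ((q or p) and not r)), 0   [and-rule on 1]
4. Dia Box ((q or p) and not r), 0   [neg-implies-rule on 3]
5. not ((q or p) and not r), 0   [neg-implies-rule on 3]
6. r, 0   [Box-rule on 2 via 0R0]
7. not (q or p), 0   [neg-and-rule on 5 (branches; this branch)]
8. not q, 0   [neg-or-rule on 7]
9. not p, 0   [neg-or-rule on 7]
10. Box ((q or p) and not r), 1   [Dia-rule on 4: fresh world 1, 0R1]
11. r, 1   [Box-rule on 2 via 0R1]
12. (q or p) and not r, 0   [Box-rule on 10 via 1R0]
13. q or p, 0   [and-rule on 12]
14. not r, 0   [and-rule on 12]
Accessibility: 0R0, 0R1, 1R0, 1R1
Branch closes: r and not r both at 0.
All branches of the tableau close; one closing branch shown above.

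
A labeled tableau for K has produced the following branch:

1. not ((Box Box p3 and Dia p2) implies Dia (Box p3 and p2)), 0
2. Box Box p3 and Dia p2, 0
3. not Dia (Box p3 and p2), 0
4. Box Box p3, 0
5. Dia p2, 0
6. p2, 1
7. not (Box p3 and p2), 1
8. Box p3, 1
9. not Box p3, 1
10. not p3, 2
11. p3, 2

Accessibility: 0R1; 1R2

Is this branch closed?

Both p3 and not p3 appear at 2.

Closed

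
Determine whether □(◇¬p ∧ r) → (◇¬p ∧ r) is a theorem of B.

Tableau for the negation ¬(□(◇¬p ∧ r) → (◇¬p ∧ r)):
1. ¬(□(◇¬p ∧ r) → (◇¬p ∧ r)), u
2. □(◇¬p ∧ r), u   [¬→-rule on 1]
3. ¬(◇¬p ∧ r), u   [¬→-rule on 1]
4. ◇¬p ∧ r, u   [□-rule on 2 via uRu]
5. ◇¬p, u   [∧-rule on 4]
6. r, u   [∧-rule on 4]
7. ¬◇¬p, u   [¬∧-rule on 3 (branches; this branch)]
8. p, u   [¬◇-rule on 7 via uRu]
9. ¬p, v   [◇-rule on 5: fresh world v, uRv]
10. ◇¬p ∧ r, v   [□-rule on 2 via uRv]
11. ◇¬p, v   [∧-rule on 10]
12. r, v   [∧-rule on 10]
13. p, v   [¬◇-rule on 7 via uRv]
Accessibility: uRu, uRv, vRu, vRv
Branch closes: p and ¬p both at v.
All branches of the negation close; one closing branch shown above.

Valid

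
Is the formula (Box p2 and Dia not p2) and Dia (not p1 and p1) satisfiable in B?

1. (Box p2 and Dia not p2) and Dia (not p1 and p1), u
2. Box p2 and Dia not p2, u
3. Dia (not p1 and p1), u
4. Box p2, u
5. Dia not p2, u
6. p2, u
7. not p1 and p1, v
8. not p1, v
9. p1, v
Accessibility: uRu, uRv, vRu, vRv
Branch closes: p1 and not p1 both at v.
(One branch shown.) All branches close.

Unsatisfiable (every branch closes)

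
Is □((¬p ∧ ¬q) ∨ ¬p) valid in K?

Not valid

Tableau for the negation ¬□((¬p ∧ ¬q) ∨ ¬p):
1. ¬□((¬p ∧ ¬q) ∨ ¬p), 0
2. ¬((¬p ∧ ¬q) ∨ ¬p), 1
3. ¬(¬p ∧ ¬q), 1
4. p, 1
5. q, 1
Accessibility: 0R1
The negation has an open branch (countermodel exists).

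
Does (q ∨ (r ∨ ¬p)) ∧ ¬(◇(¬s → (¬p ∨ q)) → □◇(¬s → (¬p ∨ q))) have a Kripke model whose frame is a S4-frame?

1. (q ∨ (r ∨ ¬p)) ∧ ¬(◇(¬s → (¬p ∨ q)) → □◇(¬s → (¬p ∨ q))), 0
2. q ∨ (r ∨ ¬p), 0
3. ¬(◇(¬s → (¬p ∨ q)) → □◇(¬s → (¬p ∨ q))), 0
4. ◇(¬s → (¬p ∨ q)), 0
5. ¬□◇(¬s → (¬p ∨ q)), 0
6. r ∨ ¬p, 0
7. ¬p, 0
8. ¬s → (¬p ∨ q), 1
9. ¬p ∨ q, 1
10. q, 1
11. ¬◇(¬s → (¬p ∨ q)), 2
12. ¬(¬s → (¬p ∨ q)), 2
13. ¬s, 2
14. ¬(¬p ∨ q), 2
15. p, 2
16. ¬q, 2
Accessibility: 0R0, 0R1, 0R2, 1R1, 2R2

Satisfiable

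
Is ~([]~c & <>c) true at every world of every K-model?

Tableau for the negation []~c & <>c:
1. []~c & <>c, u
2. []~c, u
3. <>c, u
4. c, v
5. ~c, v
Accessibility: uRv
Branch closes: c and ~c both at v.
Every branch of the negation's tableau closes; the branch above is one of them.

Valid in K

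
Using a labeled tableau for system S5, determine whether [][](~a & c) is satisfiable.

Yes, satisfiable

1. [][](~a & c), 0
2. [](~a & c), 0   [[]-rule on 1 via 0R0]
3. ~a & c, 0   [[]-rule on 2 via 0R0]
4. ~a, 0   [&-rule on 3]
5. c, 0   [&-rule on 3]
Accessibility: 0R0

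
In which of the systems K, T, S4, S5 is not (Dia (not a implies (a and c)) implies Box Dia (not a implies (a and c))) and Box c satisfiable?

S5-tableau for the formula:
1. not (Dia (not a implies (a and c)) implies Box Dia (not a implies (a and c))) and Box c, u
2. not (Dia (not a implies (a and c)) implies Box Dia (not a implies (a and c))), u
3. Box c, u
4. Dia (not a implies (a and c)), u
5. not Box Dia (not a implies (a and c)), u
6. c, u
7. not a implies (a and c), v
8. c, v
9. a and c, v
10. a, v
11. not Dia (not a implies (a and c)), w
12. c, w
13. not (not a implies (a and c)), u
14. not a, u
15. not (a and c), u
16. not (not a implies (a and c)), v
17. not a, v
18. not (a and c), v
Accessibility: uRu, uRv, uRw, vRu, vRv, vRw, wRu, wRv, wRw
Branch closes: a and not a both at v.
Every branch closes (one shown): unsatisfiable in S5.
S4-tableau for the formula:
1. not (Dia (not a implies (a and c)) implies Box Dia (not a implies (a and c))) and Box c, u
2. not (Dia (not a implies (a and c)) implies Box Dia (not a implies (a and c))), u
3. Box c, u
4. Dia (not a implies (a and c)), u
5. not Box Dia (not a implies (a and c)), u
6. c, u
7. not a implies (a and c), v
8. c, v
9. a and c, v
10. a, v
11. not Dia (not a implies (a and c)), w
12. c, w
13. not (not a implies (a and c)), w
14. not a, w
15. not (a and c), w
Accessibility: uRu, uRv, uRw, vRv, wRw
Complete open branch: satisfiable in S4, hence also in K, T (this S4-model is also a K-model and a T-model).

K, T, S4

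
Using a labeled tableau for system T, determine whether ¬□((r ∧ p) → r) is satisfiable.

1. ¬□((r ∧ p) → r), u
2. ¬((r ∧ p) → r), v
3. r ∧ p, v
4. ¬r, v
5. r, v
6. p, v
Accessibility: uRu, uRv, vRv
Branch closes: r and ¬r both at v.
(One branch shown.) All branches close.

Unsatisfiable (every branch closes)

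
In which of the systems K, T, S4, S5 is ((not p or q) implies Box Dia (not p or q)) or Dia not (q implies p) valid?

S5

S5-tableau for the negation not (((not p or q) implies Box Dia (not p or q)) or Dia not (q implies p)):
1. not (((not p or q) implies Box Dia (not p or q)) or Dia not (q implies p)), w0
2. not ((not p or q) implies Box Dia (not p or q)), w0
3. not Dia not (q implies p), w0
4. not p or q, w0
5. not Box Dia (not p or q), w0
6. q implies p, w0
7. q, w0
8. p, w0
9. not Dia (not p or q), w1
10. q implies p, w1
11. not (not p or q), w0
12. not q, w0
Accessibility: w0Rw0, w0Rw1, w1Rw0, w1Rw1
Branch closes: q and not q both at w0.
Every branch closes (one shown): valid in S5.
S4-tableau for the negation not (((not p or q) implies Box Dia (not p or q)) or Dia not (q implies p)):
1. not (((not p or q) implies Box Dia (not p or q)) or Dia not (q implies p)), w0
2. not ((not p or q) implies Box Dia (not p or q)), w0
3. not Dia not (q implies p), w0
4. not p or q, w0
5. not Box Dia (not p or q), w0
6. q implies p, w0
7. q, w0
8. p, w0
9. not Dia (not p or q), w1
10. q implies p, w1
11. not (not p or q), w1
12. p, w1
13. not q, w1
Accessibility: w0Rw0, w0Rw1, w1Rw1
Complete open branch: countermodel on an S4-frame, so not valid in S4, nor in K, T (the same frame is also a K-frame and a T-frame).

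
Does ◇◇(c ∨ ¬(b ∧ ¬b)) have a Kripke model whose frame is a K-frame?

1. ◇◇(c ∨ ¬(b ∧ ¬b)), u
2. ◇(c ∨ ¬(b ∧ ¬b)), v   [◇-rule on 1: fresh world v, uRv]
3. c ∨ ¬(b ∧ ¬b), w   [◇-rule on 2: fresh world w, vRw]
4. ¬(b ∧ ¬b), w   [∨-rule on 3 (branches; this branch)]
5. b, w   [¬∧-rule on 4 (branches; this branch)]
Accessibility: uRv, vRw

Satisfiable (open branch found)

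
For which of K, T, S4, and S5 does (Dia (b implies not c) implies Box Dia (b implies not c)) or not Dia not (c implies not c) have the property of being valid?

S4-tableau for the negation not ((Dia (b implies not c) implies Box Dia (b implies not c)) or not Dia not (c implies not c)):
1. not ((Dia (b implies not c) implies Box Dia (b implies not c)) or not Dia not (c implies not c)), u
2. not (Dia (b implies not c) implies Box Dia (b implies not c)), u
3. Dia not (c implies not c), u
4. Dia (b implies not c), u
5. not Box Dia (b implies not c), u
6. not (c implies not c), v
7. c, v
8. b implies not c, w
9. not c, w
10. not Dia (b implies not c), x
11. not (b implies not c), x
12. b, x
13. c, x
Accessibility: uRu, uRv, uRw, uRx, vRv, wRw, xRx
Complete open branch: countermodel on an S4-frame, so not valid in S4, nor in K, T (the same frame is also a K-frame and a T-frame).
S5-tableau for the negation not ((Dia (b implies not c) implies Box Dia (b implies not c)) or not Dia not (c implies not c)):
1. not ((Dia (b implies not c) implies Box Dia (b implies not c)) or not Dia not (c implies not c)), u
2. not (Dia (b implies not c) implies Box Dia (b implies not c)), u
3. Dia not (c implies not c), u
4. Dia (b implies not c), u
5. not Box Dia (b implies not c), u
6. not (c implies not c), v
7. c, v
8. b implies not c, w
9. not c, w
10. not Dia (b implies not c), x
11. not (b implies not c), u
12. b, u
13. c, u
14. not (b implies not c), v
15. b, v
16. not (b implies not c), w
17. b, w
18. c, w
Accessibility: uRu, uRv, uRw, uRx, vRu, vRv, vRw, vRx, wRu, wRv, wRw, wRx, xRu, xRv, xRw, xRx
Branch closes: c and not c both at w.
Every branch closes (one shown): valid in S5.

S5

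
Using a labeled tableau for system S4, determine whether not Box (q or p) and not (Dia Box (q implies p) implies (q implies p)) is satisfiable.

1. not Box (q or p) and not (Dia Box (q implies p) implies (q implies p)), w0
2. not Box (q or p), w0
3. not (Dia Box (q implies p) implies (q implies p)), w0
4. Dia Box (q implies p), w0
5. not (q implies p), w0
6. q, w0
7. not p, w0
8. not (q or p), w1
9. not q, w1
10. not p, w1
11. Box (q implies p), w2
12. q implies p, w2
13. p, w2
Accessibility: w0Rw0, w0Rw1, w0Rw2, w1Rw1, w2Rw2

Satisfiable (open branch found)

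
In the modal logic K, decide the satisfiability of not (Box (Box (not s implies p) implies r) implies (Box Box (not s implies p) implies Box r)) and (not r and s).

No, unsatisfiable

1. not (Box (Box (not s implies p) implies r) implies (Box Box (not s implies p) implies Box r)) and (not r and s), 0
2. not (Box (Box (not s implies p) implies r) implies (Box Box (not s implies p) implies Box r)), 0
3. not r and s, 0
4. Box (Box (not s implies p) implies r), 0
5. not (Box Box (not s implies p) implies Box r), 0
6. not r, 0
7. s, 0
8. Box Box (not s implies p), 0
9. not Box r, 0
10. not r, 1
11. Box (not s implies p) implies r, 1
12. Box (not s implies p), 1
13. not Box (not s implies p), 1
14. not (not s implies p), 2
15. not s, 2
16. not p, 2
17. not s implies p, 2
18. p, 2
Accessibility: 0R1, 1R2
Branch closes: p and not p both at 2.
(One branch shown.) All branches close.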